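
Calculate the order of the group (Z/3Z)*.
2

Prime factorization: 3 = 3
Using the formula φ(n) = n × Π(1 - 1/p) for each prime factor p:
φ(3) = 3 × (1 - 1/3)
φ(3) = 2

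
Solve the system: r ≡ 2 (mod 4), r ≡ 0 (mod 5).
M = 4 × 5 = 20. M₁ = 5, y₁ ≡ 1 (mod 4). M₂ = 4, y₂ ≡ 4 (mod 5). r = 2×5×1 + 0×4×4 ≡ 10 (mod 20)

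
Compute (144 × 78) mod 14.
4

(144 × 78) = 11232
11232 mod 14 = 4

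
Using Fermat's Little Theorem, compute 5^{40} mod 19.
17

By Fermat's Little Theorem, a^(p-1) ≡ 1 (mod p) for prime p and gcd(a, p) = 1
Here p = 19, so 5^18 ≡ 1 (mod 19)
We can reduce the exponent: 40 mod 18 = 4
So 5^40 ≡ 5^4 (mod 19)
Computing: 5^4 mod 19 = 17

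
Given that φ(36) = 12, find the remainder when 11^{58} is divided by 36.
By Euler: 11^{12} ≡ 1 (mod 36) since gcd(11, 36) = 1. 58 = 4×12 + 10. So 11^{58} ≡ 11^{10} ≡ 25 (mod 36)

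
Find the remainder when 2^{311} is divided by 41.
By Fermat: 2^{40} ≡ 1 (mod 41). 311 = 7×40 + 31. So 2^{311} ≡ 2^{31} ≡ 39 (mod 41)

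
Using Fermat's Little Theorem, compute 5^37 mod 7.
By Fermat: 5^{6} ≡ 1 (mod 7). 37 = 6×6 + 1. So 5^{37} ≡ 5^{1} ≡ 5 (mod 7)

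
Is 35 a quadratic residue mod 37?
By Euler's criterion: 35^{18} ≡ 36 (mod 37). Since this equals -1 (≡ 36), 35 is not a QR.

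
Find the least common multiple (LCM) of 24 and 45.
360

First find GCD(24, 45) using the Euclidean algorithm:
24 = 0 × 45 + 24
45 = 1 × 24 + 21
24 = 1 × 21 + 3
21 = 7 × 3 + 0
GCD(24, 45) = 3

LCM formula: LCM(a, b) = (a × b) / GCD(a, b)
LCM(24, 45) = (24 × 45) / 3
LCM(24, 45) = 1080 / 3
LCM(24, 45) = 360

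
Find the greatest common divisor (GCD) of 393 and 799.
1

Using the Euclidean algorithm:
393 = 0 × 799 + 393
799 = 2 × 393 + 13
393 = 30 × 13 + 3
13 = 4 × 3 + 1
3 = 3 × 1 + 0

GCD(393, 799) = 1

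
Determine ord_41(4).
Powers of 4 mod 41: 4^1≡4, 4^2≡16, 4^3≡23, 4^4≡10, 4^5≡40, 4^6≡37, 4^7≡25, 4^8≡18, 4^9≡31, 4^10≡1. Order = 10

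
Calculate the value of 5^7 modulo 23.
7 = 4 + 2 + 1 (binary 111). Repeated squaring mod 23: 5^1 ≡ 5; 5^2 ≡ 5² = 25 ≡ 2; 5^4 ≡ 2² = 4 ≡ 4. Multiply: 5^7 = 5^4 × 5^2 × 5^1 ≡ 4 × 2 × 5 (mod 23): 4 × 2 = 8 ≡ 8; 8 × 5 = 40 ≡ 17. So 5^7 ≡ 17 (mod 23).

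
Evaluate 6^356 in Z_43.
Using Fermat: 6^{42} ≡ 1 (mod 43). 356 ≡ 20 (mod 42). So 6^{356} ≡ 6^{20} ≡ 36 (mod 43)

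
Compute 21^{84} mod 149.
28

Using successive squaring:
Binary expansion of 84: 1010100
Powers of 21 mod 149 (each is the square of the previous):
  21^1 ≡ 21 (mod 149)
  21^2 ≡ 21² = 441 ≡ 143 (mod 149)
  21^4 ≡ 143² = 20449 ≡ 36 (mod 149)
  21^8 ≡ 36² = 1296 ≡ 104 (mod 149)
  21^16 ≡ 104² = 10816 ≡ 88 (mod 149)
  21^32 ≡ 88² = 7744 ≡ 145 (mod 149)
  21^64 ≡ 145² = 21025 ≡ 16 (mod 149)
84 = 64 + 16 + 4, so 21^84 = 21^64 × 21^16 × 21^4 ≡ 16 × 88 × 36 (mod 149)
Multiplying step by step:
  16 × 88 = 1408 ≡ 67 (mod 149)
  67 × 36 = 2412 ≡ 28 (mod 149)
Result: 21^84 ≡ 28 (mod 149)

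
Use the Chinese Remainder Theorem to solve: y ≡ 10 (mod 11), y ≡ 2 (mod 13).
54

Using the Chinese Remainder Theorem:
M = product of moduli = 143
For equation 1: M_1 = 13, 13 ≡ 2 (mod 11), inverse of 13 mod 11 is 6 (check: 2 × 6 = 12 ≡ 1 (mod 11))
For equation 2: M_2 = 11, 11 ≡ 11 (mod 13), inverse of 11 mod 13 is 6 (check: 11 × 6 = 66 ≡ 1 (mod 13))
Combine: y ≡ Σ r_i×M_i×(M_i⁻¹ mod m_i) = 10×13×6 + 2×11×6 = 780 + 132 = 912
912 mod 143 = 54
y ≡ 54 (mod 143)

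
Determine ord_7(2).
Powers of 2 mod 7: 2^1≡2, 2^2≡4, 2^3≡1. Order = 3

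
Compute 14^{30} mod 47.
24

Using successive squaring:
Binary expansion of 30: 11110
Powers of 14 mod 47 (each is the square of the previous):
  14^1 ≡ 14 (mod 47)
  14^2 ≡ 14² = 196 ≡ 8 (mod 47)
  14^4 ≡ 8² = 64 ≡ 17 (mod 47)
  14^8 ≡ 17² = 289 ≡ 7 (mod 47)
  14^16 ≡ 7² = 49 ≡ 2 (mod 47)
30 = 16 + 8 + 4 + 2, so 14^30 = 14^16 × 14^8 × 14^4 × 14^2 ≡ 2 × 7 × 17 × 8 (mod 47)
Multiplying step by step:
  2 × 7 = 14 ≡ 14 (mod 47)
  14 × 17 = 238 ≡ 3 (mod 47)
  3 × 8 = 24 ≡ 24 (mod 47)
Result: 14^30 ≡ 24 (mod 47)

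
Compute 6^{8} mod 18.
0

Using successive squaring:
Binary expansion of 8: 1000
Powers of 6 mod 18 (each is the square of the previous):
  6^1 ≡ 6 (mod 18)
  6^2 ≡ 6² = 36 ≡ 0 (mod 18)
  6^4 ≡ 0² = 0 ≡ 0 (mod 18)
  6^8 ≡ 0² = 0 ≡ 0 (mod 18)
8 is a power of 2, so 6^8 is the last square: ≡ 0 (mod 18)
Result: 6^8 ≡ 0 (mod 18)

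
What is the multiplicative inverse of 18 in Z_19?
18^(-1) ≡ 18 (mod 19). Verification: 18 × 18 = 324 ≡ 1 (mod 19)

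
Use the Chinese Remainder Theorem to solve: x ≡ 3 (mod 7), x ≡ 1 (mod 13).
M = 7 × 13 = 91. M₁ = 13, y₁ ≡ 6 (mod 7). M₂ = 7, y₂ ≡ 2 (mod 13). x = 3×13×6 + 1×7×2 ≡ 66 (mod 91)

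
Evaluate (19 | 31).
(19/31) = 19^{15} mod 31 = 1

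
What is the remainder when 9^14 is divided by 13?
Using Fermat: 9^{12} ≡ 1 (mod 13). 14 ≡ 2 (mod 12). So 9^{14} ≡ 9^{2} ≡ 3 (mod 13)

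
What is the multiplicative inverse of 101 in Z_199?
101^(-1) ≡ 67 (mod 199). Verification: 101 × 67 = 6767 ≡ 1 (mod 199)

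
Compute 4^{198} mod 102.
16

Using successive squaring:
Binary expansion of 198: 11000110
Powers of 4 mod 102 (each is the square of the previous):
  4^1 ≡ 4 (mod 102)
  4^2 ≡ 4² = 16 ≡ 16 (mod 102)
  4^4 ≡ 16² = 256 ≡ 52 (mod 102)
  4^8 ≡ 52² = 2704 ≡ 52 (mod 102)
  4^16 ≡ 52² = 2704 ≡ 52 (mod 102)
  4^32 ≡ 52² = 2704 ≡ 52 (mod 102)
  4^64 ≡ 52² = 2704 ≡ 52 (mod 102)
  4^128 ≡ 52² = 2704 ≡ 52 (mod 102)
198 = 128 + 64 + 4 + 2, so 4^198 = 4^128 × 4^64 × 4^4 × 4^2 ≡ 52 × 52 × 52 × 16 (mod 102)
Multiplying step by step:
  52 × 52 = 2704 ≡ 52 (mod 102)
  52 × 52 = 2704 ≡ 52 (mod 102)
  52 × 16 = 832 ≡ 16 (mod 102)
Result: 4^198 ≡ 16 (mod 102)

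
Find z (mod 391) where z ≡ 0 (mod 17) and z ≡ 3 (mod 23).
M = 17 × 23 = 391. M₁ = 23, y₁ ≡ 3 (mod 17). M₂ = 17, y₂ ≡ 19 (mod 23). z = 0×23×3 + 3×17×19 ≡ 187 (mod 391)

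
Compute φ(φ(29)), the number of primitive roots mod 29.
Number of primitive roots mod 29 = φ(28) = 12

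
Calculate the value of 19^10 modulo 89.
10 = 8 + 2 (binary 1010). Repeated squaring mod 89: 19^1 ≡ 19; 19^2 ≡ 19² = 361 ≡ 5; 19^4 ≡ 5² = 25 ≡ 25; 19^8 ≡ 25² = 625 ≡ 2. Multiply: 19^10 = 19^8 × 19^2 ≡ 2 × 5 (mod 89): 2 × 5 = 10 ≡ 10. So 19^10 ≡ 10 (mod 89).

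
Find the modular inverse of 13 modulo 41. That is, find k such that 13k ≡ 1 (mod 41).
19

Using Extended Euclidean Algorithm:
gcd(13, 41) = 1
Bezout coefficients: 13 × 19 + 41 × -6 = 1
So 13 × 19 ≡ 1 (mod 41)
The inverse is 19 mod 41 = 19
Verification: 13 × 19 = 247 = 6 × 41 + 1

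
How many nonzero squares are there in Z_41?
For prime 41, there are (p-1)/2 = (41-1)/2 = 20 quadratic residues (excluding 0).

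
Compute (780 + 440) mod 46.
24

(780 + 440) = 1220
1220 mod 46 = 24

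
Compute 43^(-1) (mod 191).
43^(-1) ≡ 40 (mod 191). Verification: 43 × 40 = 1720 ≡ 1 (mod 191)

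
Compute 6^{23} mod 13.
11

Using successive squaring:
Binary expansion of 23: 10111
Powers of 6 mod 13 (each is the square of the previous):
  6^1 ≡ 6 (mod 13)
  6^2 ≡ 6² = 36 ≡ 10 (mod 13)
  6^4 ≡ 10² = 100 ≡ 9 (mod 13)
  6^8 ≡ 9² = 81 ≡ 3 (mod 13)
  6^16 ≡ 3² = 9 ≡ 9 (mod 13)
23 = 16 + 4 + 2 + 1, so 6^23 = 6^16 × 6^4 × 6^2 × 6^1 ≡ 9 × 9 × 10 × 6 (mod 13)
Multiplying step by step:
  9 × 9 = 81 ≡ 3 (mod 13)
  3 × 10 = 30 ≡ 4 (mod 13)
  4 × 6 = 24 ≡ 11 (mod 13)
Result: 6^23 ≡ 11 (mod 13)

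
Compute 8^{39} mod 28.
8

Using successive squaring:
Binary expansion of 39: 100111
Powers of 8 mod 28 (each is the square of the previous):
  8^1 ≡ 8 (mod 28)
  8^2 ≡ 8² = 64 ≡ 8 (mod 28)
  8^4 ≡ 8² = 64 ≡ 8 (mod 28)
  8^8 ≡ 8² = 64 ≡ 8 (mod 28)
  8^16 ≡ 8² = 64 ≡ 8 (mod 28)
  8^32 ≡ 8² = 64 ≡ 8 (mod 28)
39 = 32 + 4 + 2 + 1, so 8^39 = 8^32 × 8^4 × 8^2 × 8^1 ≡ 8 × 8 × 8 × 8 (mod 28)
Multiplying step by step:
  8 × 8 = 64 ≡ 8 (mod 28)
  8 × 8 = 64 ≡ 8 (mod 28)
  8 × 8 = 64 ≡ 8 (mod 28)
Result: 8^39 ≡ 8 (mod 28)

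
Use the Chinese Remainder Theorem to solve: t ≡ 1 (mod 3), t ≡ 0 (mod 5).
M = 3 × 5 = 15. M₁ = 5, y₁ ≡ 2 (mod 3). M₂ = 3, y₂ ≡ 2 (mod 5). t = 1×5×2 + 0×3×2 ≡ 10 (mod 15)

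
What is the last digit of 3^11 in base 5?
Using Fermat: 3^{4} ≡ 1 (mod 5). 11 ≡ 3 (mod 4). So 3^{11} ≡ 3^{3} ≡ 2 (mod 5)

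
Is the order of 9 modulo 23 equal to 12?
No, the actual order is 11, not 12.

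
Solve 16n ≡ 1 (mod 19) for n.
6

Using Extended Euclidean Algorithm:
gcd(16, 19) = 1
Bezout coefficients: 16 × 6 + 19 × -5 = 1
So 16 × 6 ≡ 1 (mod 19)
The inverse is 6 mod 19 = 6
Verification: 16 × 6 = 96 = 5 × 19 + 1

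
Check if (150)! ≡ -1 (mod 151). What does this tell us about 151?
(150)! mod 151 = 150. Since this equals -1 (mod 151), Wilson confirms 151 is prime.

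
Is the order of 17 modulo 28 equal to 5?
No, the actual order is 6, not 5.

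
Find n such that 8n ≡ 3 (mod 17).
11

Since gcd(8, 17) = 1 divides 3, a solution exists.
Multiply both sides by the inverse of 8 mod 17:
  8^(-1) mod 17 = 15
  x ≡ 15 × 3 ≡ 45 ≡ 11 (mod 17)
Verification: 8 × 11 = 88 = 5 × 17 + 3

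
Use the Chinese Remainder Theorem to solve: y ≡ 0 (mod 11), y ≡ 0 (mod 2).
0

Using the Chinese Remainder Theorem:
M = product of moduli = 22
For equation 1: M_1 = 2, 2 ≡ 2 (mod 11), inverse of 2 mod 11 is 6 (check: 2 × 6 = 12 ≡ 1 (mod 11))
For equation 2: M_2 = 11, 11 ≡ 1 (mod 2), inverse of 11 mod 2 is 1 (check: 1 × 1 = 1 ≡ 1 (mod 2))
Combine: y ≡ Σ r_i×M_i×(M_i⁻¹ mod m_i) = 0×2×6 + 0×11×1 = 0 + 0 = 0
0 mod 22 = 0
y ≡ 0 (mod 22)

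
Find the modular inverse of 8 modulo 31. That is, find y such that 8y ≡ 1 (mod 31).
4

Using Extended Euclidean Algorithm:
gcd(8, 31) = 1
Bezout coefficients: 8 × 4 + 31 × -1 = 1
So 8 × 4 ≡ 1 (mod 31)
The inverse is 4 mod 31 = 4
Verification: 8 × 4 = 32 = 1 × 31 + 1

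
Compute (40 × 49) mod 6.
4

(40 × 49) = 1960
1960 mod 6 = 4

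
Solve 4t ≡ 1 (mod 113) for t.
4^(-1) ≡ 85 (mod 113). Verification: 4 × 85 = 340 ≡ 1 (mod 113)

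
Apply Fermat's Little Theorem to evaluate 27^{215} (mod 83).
10

By Fermat's Little Theorem, a^(p-1) ≡ 1 (mod p) for prime p and gcd(a, p) = 1
Here p = 83, so 27^82 ≡ 1 (mod 83)
We can reduce the exponent: 215 mod 82 = 51
So 27^215 ≡ 27^51 (mod 83)
Computing: 27^51 mod 83 = 10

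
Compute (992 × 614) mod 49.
18

(992 × 614) = 609088
609088 mod 49 = 18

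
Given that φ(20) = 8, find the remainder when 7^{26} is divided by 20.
By Euler: 7^{8} ≡ 1 (mod 20) since gcd(7, 20) = 1. 26 = 3×8 + 2. So 7^{26} ≡ 7^{2} ≡ 9 (mod 20)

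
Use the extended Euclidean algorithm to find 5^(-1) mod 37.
Extended GCD: 5(15) + 37(-2) = 1. So 5^(-1) ≡ 15 ≡ 15 (mod 37). Verify: 5 × 15 = 75 ≡ 1 (mod 37)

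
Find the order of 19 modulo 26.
Powers of 19 mod 26: 19^1≡19, 19^2≡23, 19^3≡21, 19^4≡9, 19^5≡15, 19^6≡25, 19^7≡7, 19^8≡3, 19^9≡5, 19^10≡17, 19^11≡11, 19^12≡1. Order = 12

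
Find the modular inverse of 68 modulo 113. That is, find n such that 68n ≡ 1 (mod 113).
5

Using Extended Euclidean Algorithm:
gcd(68, 113) = 1
Bezout coefficients: 68 × 5 + 113 × -3 = 1
So 68 × 5 ≡ 1 (mod 113)
The inverse is 5 mod 113 = 5
Verification: 68 × 5 = 340 = 3 × 113 + 1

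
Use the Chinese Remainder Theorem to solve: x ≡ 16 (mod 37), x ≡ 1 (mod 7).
127

Using the Chinese Remainder Theorem:
M = product of moduli = 259
For equation 1: M_1 = 7, 7 ≡ 7 (mod 37), inverse of 7 mod 37 is 16 (check: 7 × 16 = 112 ≡ 1 (mod 37))
For equation 2: M_2 = 37, 37 ≡ 2 (mod 7), inverse of 37 mod 7 is 4 (check: 2 × 4 = 8 ≡ 1 (mod 7))
Combine: x ≡ Σ r_i×M_i×(M_i⁻¹ mod m_i) = 16×7×16 + 1×37×4 = 1792 + 148 = 1940
1940 mod 259 = 127
x ≡ 127 (mod 259)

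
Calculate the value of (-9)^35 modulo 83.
Using repeated squaring. (-9) ≡ 74 (mod 83). 35 = 32 + 2 + 1 (binary 100011). Repeated squaring mod 83: 74^1 ≡ 74; 74^2 ≡ 74² = 5476 ≡ 81; 74^4 ≡ 81² = 6561 ≡ 4; 74^8 ≡ 4² = 16 ≡ 16; 74^16 ≡ 16² = 256 ≡ 7; 74^32 ≡ 7² = 49 ≡ 49. Multiply: (-9)^35 ≡ 74^32 × 74^2 × 74^1 ≡ 49 × 81 × 74 (mod 83): 49 × 81 = 3969 ≡ 68; 68 × 74 = 5032 ≡ 52. So (-9)^35 ≡ 52 (mod 83).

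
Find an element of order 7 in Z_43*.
4 has order 7 mod 43 since 4^{7} ≡ 1 (mod 43) and no smaller power works.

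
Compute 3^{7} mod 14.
3

Using successive squaring:
Binary expansion of 7: 111
Powers of 3 mod 14 (each is the square of the previous):
  3^1 ≡ 3 (mod 14)
  3^2 ≡ 3² = 9 ≡ 9 (mod 14)
  3^4 ≡ 9² = 81 ≡ 11 (mod 14)
7 = 4 + 2 + 1, so 3^7 = 3^4 × 3^2 × 3^1 ≡ 11 × 9 × 3 (mod 14)
Multiplying step by step:
  11 × 9 = 99 ≡ 1 (mod 14)
  1 × 3 = 3 ≡ 3 (mod 14)
Result: 3^7 ≡ 3 (mod 14)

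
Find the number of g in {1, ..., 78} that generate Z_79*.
Number of primitive roots mod 79 = φ(78) = 24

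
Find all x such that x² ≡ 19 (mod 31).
The square roots of 19 mod 31 are 9 and 22. Verify: 9² = 81 ≡ 19 (mod 31)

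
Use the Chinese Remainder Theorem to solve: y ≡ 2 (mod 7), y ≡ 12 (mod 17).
114

Using the Chinese Remainder Theorem:
M = product of moduli = 119
For equation 1: M_1 = 17, 17 ≡ 3 (mod 7), inverse of 17 mod 7 is 5 (check: 3 × 5 = 15 ≡ 1 (mod 7))
For equation 2: M_2 = 7, 7 ≡ 7 (mod 17), inverse of 7 mod 17 is 5 (check: 7 × 5 = 35 ≡ 1 (mod 17))
Combine: y ≡ Σ r_i×M_i×(M_i⁻¹ mod m_i) = 2×17×5 + 12×7×5 = 170 + 420 = 590
590 mod 119 = 114
y ≡ 114 (mod 119)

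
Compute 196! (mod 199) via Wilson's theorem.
(198)! = (196)! × (197) × (198) ≡ -1 (mod 199). So (196)! ≡ -1 × [(198)(197)]^(-1) ≡ 99 (mod 199)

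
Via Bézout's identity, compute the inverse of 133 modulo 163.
Extended GCD: 133(38) + 163(-31) = 1. So 133^(-1) ≡ 38 ≡ 38 (mod 163). Verify: 133 × 38 = 5054 ≡ 1 (mod 163)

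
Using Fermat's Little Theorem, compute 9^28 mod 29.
By Fermat's Little Theorem, 9^{28} ≡ 1 (mod 29) since 29 is prime and gcd(9, 29) = 1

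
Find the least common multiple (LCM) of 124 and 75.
9300

First find GCD(124, 75) using the Euclidean algorithm:
124 = 1 × 75 + 49
75 = 1 × 49 + 26
49 = 1 × 26 + 23
26 = 1 × 23 + 3
23 = 7 × 3 + 2
3 = 1 × 2 + 1
2 = 2 × 1 + 0
GCD(124, 75) = 1

LCM formula: LCM(a, b) = (a × b) / GCD(a, b)
LCM(124, 75) = (124 × 75) / 1
LCM(124, 75) = 9300 / 1
LCM(124, 75) = 9300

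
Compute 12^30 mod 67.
Using repeated squaring. 30 = 16 + 8 + 4 + 2 (binary 11110). Repeated squaring mod 67: 12^1 ≡ 12; 12^2 ≡ 12² = 144 ≡ 10; 12^4 ≡ 10² = 100 ≡ 33; 12^8 ≡ 33² = 1089 ≡ 17; 12^16 ≡ 17² = 289 ≡ 21. Multiply: 12^30 = 12^16 × 12^8 × 12^4 × 12^2 ≡ 21 × 17 × 33 × 10 (mod 67): 21 × 17 = 357 ≡ 22; 22 × 33 = 726 ≡ 56; 56 × 10 = 560 ≡ 24. So 12^30 ≡ 24 (mod 67).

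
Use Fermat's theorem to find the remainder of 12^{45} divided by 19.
18

By Fermat's Little Theorem, a^(p-1) ≡ 1 (mod p) for prime p and gcd(a, p) = 1
Here p = 19, so 12^18 ≡ 1 (mod 19)
We can reduce the exponent: 45 mod 18 = 9
So 12^45 ≡ 12^9 (mod 19)
Computing: 12^9 mod 19 = 18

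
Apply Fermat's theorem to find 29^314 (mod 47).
By Fermat: 29^{46} ≡ 1 (mod 47). 314 = 6×46 + 38. So 29^{314} ≡ 29^{38} ≡ 37 (mod 47)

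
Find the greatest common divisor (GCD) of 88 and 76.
4

Using the Euclidean algorithm:
88 = 1 × 76 + 12
76 = 6 × 12 + 4
12 = 3 × 4 + 0

GCD(88, 76) = 4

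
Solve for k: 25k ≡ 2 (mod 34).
30

Since gcd(25, 34) = 1 divides 2, a solution exists.
Multiply both sides by the inverse of 25 mod 34:
  25^(-1) mod 34 = 15
  x ≡ 15 × 2 ≡ 30 ≡ 30 (mod 34)
Verification: 25 × 30 = 750 = 22 × 34 + 2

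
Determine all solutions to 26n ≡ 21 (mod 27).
6

Since gcd(26, 27) = 1 divides 21, a solution exists.
Multiply both sides by the inverse of 26 mod 27:
  26^(-1) mod 27 = 26
  x ≡ 26 × 21 ≡ 546 ≡ 6 (mod 27)
Verification: 26 × 6 = 156 = 5 × 27 + 21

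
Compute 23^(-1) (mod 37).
23^(-1) ≡ 29 (mod 37). Verification: 23 × 29 = 667 ≡ 1 (mod 37)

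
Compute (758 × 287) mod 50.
46

(758 × 287) = 217546
217546 mod 50 = 46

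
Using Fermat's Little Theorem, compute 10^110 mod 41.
By Fermat: 10^{40} ≡ 1 (mod 41). 110 = 2×40 + 30. So 10^{110} ≡ 10^{30} ≡ 1 (mod 41)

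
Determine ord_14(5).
Powers of 5 mod 14: 5^1≡5, 5^2≡11, 5^3≡13, 5^4≡9, 5^5≡3, 5^6≡1. Order = 6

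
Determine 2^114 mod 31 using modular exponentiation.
Using Fermat: 2^{30} ≡ 1 (mod 31). 114 ≡ 24 (mod 30). So 2^{114} ≡ 2^{24} ≡ 16 (mod 31)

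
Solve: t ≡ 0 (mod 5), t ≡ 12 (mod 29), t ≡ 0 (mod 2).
M = 5 × 29 × 2 = 290. M₁ = 58, y₁ ≡ 2 (mod 5). M₂ = 10, y₂ ≡ 3 (mod 29). M₃ = 145, y₃ ≡ 1 (mod 2). t = 0×58×2 + 12×10×3 + 0×145×1 ≡ 70 (mod 290)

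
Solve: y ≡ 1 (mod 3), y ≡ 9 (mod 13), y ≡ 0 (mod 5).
M = 3 × 13 × 5 = 195. M₁ = 65, y₁ ≡ 2 (mod 3). M₂ = 15, y₂ ≡ 7 (mod 13). M₃ = 39, y₃ ≡ 4 (mod 5). y = 1×65×2 + 9×15×7 + 0×39×4 ≡ 100 (mod 195)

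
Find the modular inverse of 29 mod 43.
29^(-1) ≡ 3 (mod 43). Verification: 29 × 3 = 87 ≡ 1 (mod 43)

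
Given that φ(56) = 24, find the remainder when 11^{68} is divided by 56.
By Euler: 11^{24} ≡ 1 (mod 56) since gcd(11, 56) = 1. 68 = 2×24 + 20. So 11^{68} ≡ 11^{20} ≡ 9 (mod 56)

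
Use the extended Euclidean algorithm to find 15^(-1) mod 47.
Extended GCD: 15(22) + 47(-7) = 1. So 15^(-1) ≡ 22 ≡ 22 (mod 47). Verify: 15 × 22 = 330 ≡ 1 (mod 47)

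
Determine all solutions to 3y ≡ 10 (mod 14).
8

Since gcd(3, 14) = 1 divides 10, a solution exists.
Multiply both sides by the inverse of 3 mod 14:
  3^(-1) mod 14 = 5
  x ≡ 5 × 10 ≡ 50 ≡ 8 (mod 14)
Verification: 3 × 8 = 24 = 1 × 14 + 10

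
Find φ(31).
30

Prime factorization: 31 = 31
Using the formula φ(n) = n × Π(1 - 1/p) for each prime factor p:
φ(31) = 31 × (1 - 1/31)
φ(31) = 30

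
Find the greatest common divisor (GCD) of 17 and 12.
1

Using the Euclidean algorithm:
17 = 1 × 12 + 5
12 = 2 × 5 + 2
5 = 2 × 2 + 1
2 = 2 × 1 + 0

GCD(17, 12) = 1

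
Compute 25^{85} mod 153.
43

Using successive squaring:
Binary expansion of 85: 1010101
Powers of 25 mod 153 (each is the square of the previous):
  25^1 ≡ 25 (mod 153)
  25^2 ≡ 25² = 625 ≡ 13 (mod 153)
  25^4 ≡ 13² = 169 ≡ 16 (mod 153)
  25^8 ≡ 16² = 256 ≡ 103 (mod 153)
  25^16 ≡ 103² = 10609 ≡ 52 (mod 153)
  25^32 ≡ 52² = 2704 ≡ 103 (mod 153)
  25^64 ≡ 103² = 10609 ≡ 52 (mod 153)
85 = 64 + 16 + 4 + 1, so 25^85 = 25^64 × 25^16 × 25^4 × 25^1 ≡ 52 × 52 × 16 × 25 (mod 153)
Multiplying step by step:
  52 × 52 = 2704 ≡ 103 (mod 153)
  103 × 16 = 1648 ≡ 118 (mod 153)
  118 × 25 = 2950 ≡ 43 (mod 153)
Result: 25^85 ≡ 43 (mod 153)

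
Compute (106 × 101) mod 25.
6

(106 × 101) = 10706
10706 mod 25 = 6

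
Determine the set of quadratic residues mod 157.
QRs mod 157: {1, 3, 4, 9, 10, 11, 12, 13, 14, 16, 17, 19, 25, 27, 30, 31, 33, 35, 36, 37, 39, 40, 42, 44, 46, 47, 48, 49, 51, 52, 56, 57, 58, 64, 67, 68, 71, 75, 76, 81, 82, 86, 89, 90, 93, 99, 100, 101, 105, 106, 108, 109, 110, 111, 113, 115, 117, 118, 120, 121, 122, 124, 126, 127, 130, 132, 138, 140, 141, 143, 144, 145, 146, 147, 148, 153, 154, 156}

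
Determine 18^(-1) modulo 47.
18^(-1) ≡ 34 (mod 47). Verification: 18 × 34 = 612 ≡ 1 (mod 47)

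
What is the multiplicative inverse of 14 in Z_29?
14^(-1) ≡ 27 (mod 29). Verification: 14 × 27 = 378 ≡ 1 (mod 29)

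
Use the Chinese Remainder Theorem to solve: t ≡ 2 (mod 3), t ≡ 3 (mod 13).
M = 3 × 13 = 39. M₁ = 13, y₁ ≡ 1 (mod 3). M₂ = 3, y₂ ≡ 9 (mod 13). t = 2×13×1 + 3×3×9 ≡ 29 (mod 39)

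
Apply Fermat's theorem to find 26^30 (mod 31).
By Fermat's Little Theorem, 26^{30} ≡ 1 (mod 31) since 31 is prime and gcd(26, 31) = 1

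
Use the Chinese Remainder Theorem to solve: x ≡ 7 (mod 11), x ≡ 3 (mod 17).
139

Using the Chinese Remainder Theorem:
M = product of moduli = 187
For equation 1: M_1 = 17, 17 ≡ 6 (mod 11), inverse of 17 mod 11 is 2 (check: 6 × 2 = 12 ≡ 1 (mod 11))
For equation 2: M_2 = 11, 11 ≡ 11 (mod 17), inverse of 11 mod 17 is 14 (check: 11 × 14 = 154 ≡ 1 (mod 17))
Combine: x ≡ Σ r_i×M_i×(M_i⁻¹ mod m_i) = 7×17×2 + 3×11×14 = 238 + 462 = 700
700 mod 187 = 139
x ≡ 139 (mod 187)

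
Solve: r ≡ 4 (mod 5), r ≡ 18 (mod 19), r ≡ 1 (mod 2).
M = 5 × 19 × 2 = 190. M₁ = 38, y₁ ≡ 2 (mod 5). M₂ = 10, y₂ ≡ 2 (mod 19). M₃ = 95, y₃ ≡ 1 (mod 2). r = 4×38×2 + 18×10×2 + 1×95×1 ≡ 189 (mod 190)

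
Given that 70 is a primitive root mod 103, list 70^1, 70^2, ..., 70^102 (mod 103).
g^1, g^2, ..., g^{102} mod 103: {70, 59, 10, 82, 75, 100, 99, 29, 73, 63, 84, 9, 12, 16, 90, 17, 57, 76, 67, 55, 39, 52, 35, 81, 5, 41, 89, 50, 101, 66, 88, 83, 42, 56, 6, 8, 45, 60, 80, 38, 85, 79, 71, 26, 69, 92, 54, 72, 96, 25, 102, 33, 44, 93, 21, 28, 3, 4, 74, 30, 40, 19, 94, 91, 87, 13, 86, 46, 27, 36, 48, 64, 51, 68, 22, 98, 62, 14, 53, 2, 37, 15, 20, 61, 47, 97, 95, 58, 43, 23, 65, 18, 24, 32, 77, 34, 11, 49, 31, 7, 78, 1}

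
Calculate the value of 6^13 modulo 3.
Using repeated squaring. 6 ≡ 0 (mod 3). 13 = 8 + 4 + 1 (binary 1101). Repeated squaring mod 3: 0^1 ≡ 0; 0^2 ≡ 0² = 0 ≡ 0; 0^4 ≡ 0² = 0 ≡ 0; 0^8 ≡ 0² = 0 ≡ 0. Multiply: 6^13 ≡ 0^8 × 0^4 × 0^1 ≡ 0 × 0 × 0 (mod 3): 0 × 0 = 0 ≡ 0; 0 × 0 = 0 ≡ 0. So 6^13 ≡ 0 (mod 3).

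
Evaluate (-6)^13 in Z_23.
Using repeated squaring. (-6) ≡ 17 (mod 23). 13 = 8 + 4 + 1 (binary 1101). Repeated squaring mod 23: 17^1 ≡ 17; 17^2 ≡ 17² = 289 ≡ 13; 17^4 ≡ 13² = 169 ≡ 8; 17^8 ≡ 8² = 64 ≡ 18. Multiply: (-6)^13 ≡ 17^8 × 17^4 × 17^1 ≡ 18 × 8 × 17 (mod 23): 18 × 8 = 144 ≡ 6; 6 × 17 = 102 ≡ 10. So (-6)^13 ≡ 10 (mod 23).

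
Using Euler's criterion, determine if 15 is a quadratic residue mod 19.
By Euler's criterion: 15^{9} ≡ 18 (mod 19). Since this equals -1 (≡ 18), 15 is not a QR.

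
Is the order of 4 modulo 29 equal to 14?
Yes, ord_29(4) = 14.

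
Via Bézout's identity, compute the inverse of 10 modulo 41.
Extended GCD: 10(-4) + 41(1) = 1. So 10^(-1) ≡ 37 ≡ 37 (mod 41). Verify: 10 × 37 = 370 ≡ 1 (mod 41)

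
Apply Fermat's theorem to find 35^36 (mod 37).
By Fermat's Little Theorem, 35^{36} ≡ 1 (mod 37) since 37 is prime and gcd(35, 37) = 1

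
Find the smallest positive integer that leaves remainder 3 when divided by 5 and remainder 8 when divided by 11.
M = 5 × 11 = 55. M₁ = 11, y₁ ≡ 1 (mod 5). M₂ = 5, y₂ ≡ 9 (mod 11). n = 3×11×1 + 8×5×9 ≡ 8 (mod 55). The smallest positive such number is 8.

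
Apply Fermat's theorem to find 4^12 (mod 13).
By Fermat's Little Theorem, 4^{12} ≡ 1 (mod 13) since 13 is prime and gcd(4, 13) = 1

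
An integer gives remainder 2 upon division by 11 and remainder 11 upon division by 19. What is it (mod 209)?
M = 11 × 19 = 209. M₁ = 19, y₁ ≡ 7 (mod 11). M₂ = 11, y₂ ≡ 7 (mod 19). n = 2×19×7 + 11×11×7 ≡ 68 (mod 209). The smallest positive such number is 68.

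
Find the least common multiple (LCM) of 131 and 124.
16244

First find GCD(131, 124) using the Euclidean algorithm:
131 = 1 × 124 + 7
124 = 17 × 7 + 5
7 = 1 × 5 + 2
5 = 2 × 2 + 1
2 = 2 × 1 + 0
GCD(131, 124) = 1

LCM formula: LCM(a, b) = (a × b) / GCD(a, b)
LCM(131, 124) = (131 × 124) / 1
LCM(131, 124) = 16244 / 1
LCM(131, 124) = 16244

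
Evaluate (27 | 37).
(27/37) = 27^{18} mod 37 = 1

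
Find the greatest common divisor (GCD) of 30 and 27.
3

Using the Euclidean algorithm:
30 = 1 × 27 + 3
27 = 9 × 3 + 0

GCD(30, 27) = 3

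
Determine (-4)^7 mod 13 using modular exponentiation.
(-4) ≡ 9 (mod 13). 7 = 4 + 2 + 1 (binary 111). Repeated squaring mod 13: 9^1 ≡ 9; 9^2 ≡ 9² = 81 ≡ 3; 9^4 ≡ 3² = 9 ≡ 9. Multiply: (-4)^7 ≡ 9^4 × 9^2 × 9^1 ≡ 9 × 3 × 9 (mod 13): 9 × 3 = 27 ≡ 1; 1 × 9 = 9 ≡ 9. So (-4)^7 ≡ 9 (mod 13).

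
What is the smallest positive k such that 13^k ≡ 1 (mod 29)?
Powers of 13 mod 29: 13^1≡13, 13^2≡24, 13^3≡22, 13^4≡25, 13^5≡6, 13^6≡20, 13^7≡28, 13^8≡16, 13^9≡5, 13^10≡7, 13^11≡4, 13^12≡23, 13^13≡9, 13^14≡1. Order = 14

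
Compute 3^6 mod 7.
6 = 4 + 2 (binary 110). Repeated squaring mod 7: 3^1 ≡ 3; 3^2 ≡ 3² = 9 ≡ 2; 3^4 ≡ 2² = 4 ≡ 4. Multiply: 3^6 = 3^4 × 3^2 ≡ 4 × 2 (mod 7): 4 × 2 = 8 ≡ 1. So 3^6 ≡ 1 (mod 7).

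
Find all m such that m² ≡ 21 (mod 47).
The square roots of 21 mod 47 are 16 and 31. Verify: 16² = 256 ≡ 21 (mod 47)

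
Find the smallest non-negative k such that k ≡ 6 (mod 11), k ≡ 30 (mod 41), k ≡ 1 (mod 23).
4417

Using the Chinese Remainder Theorem:
M = product of moduli = 10373
For equation 1: M_1 = 943, 943 ≡ 8 (mod 11), inverse of 943 mod 11 is 7 (check: 8 × 7 = 56 ≡ 1 (mod 11))
For equation 2: M_2 = 253, 253 ≡ 7 (mod 41), inverse of 253 mod 41 is 6 (check: 7 × 6 = 42 ≡ 1 (mod 41))
For equation 3: M_3 = 451, 451 ≡ 14 (mod 23), inverse of 451 mod 23 is 5 (check: 14 × 5 = 70 ≡ 1 (mod 23))
Combine: k ≡ Σ r_i×M_i×(M_i⁻¹ mod m_i) = 6×943×7 + 30×253×6 + 1×451×5 = 39606 + 45540 + 2255 = 87401
87401 mod 10373 = 4417
k ≡ 4417 (mod 10373)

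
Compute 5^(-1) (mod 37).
5^(-1) ≡ 15 (mod 37). Verification: 5 × 15 = 75 ≡ 1 (mod 37)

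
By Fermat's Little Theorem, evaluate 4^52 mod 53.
By Fermat's Little Theorem, 4^{52} ≡ 1 (mod 53) since 53 is prime and gcd(4, 53) = 1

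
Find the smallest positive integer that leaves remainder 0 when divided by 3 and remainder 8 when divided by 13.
M = 3 × 13 = 39. M₁ = 13, y₁ ≡ 1 (mod 3). M₂ = 3, y₂ ≡ 9 (mod 13). y = 0×13×1 + 8×3×9 ≡ 21 (mod 39). The smallest positive such number is 21.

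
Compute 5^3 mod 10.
3 = 2 + 1 (binary 11). Repeated squaring mod 10: 5^1 ≡ 5; 5^2 ≡ 5² = 25 ≡ 5. Multiply: 5^3 = 5^2 × 5^1 ≡ 5 × 5 (mod 10): 5 × 5 = 25 ≡ 5. So 5^3 ≡ 5 (mod 10).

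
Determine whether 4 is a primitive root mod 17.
p - 1 = 16 has prime divisors 2. Check 4^(16/q) mod 17 for each: 4^(16/2) = 4^8 ≡ 1 (mod 17). Since 4^8 ≡ 1 (mod 17), the order of 4 divides 8 (in fact the order is 4) ≠ 16, so it is not a primitive root.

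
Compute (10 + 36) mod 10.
6

(10 + 36) = 46
46 mod 10 = 6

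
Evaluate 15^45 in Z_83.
Using repeated squaring. 45 = 32 + 8 + 4 + 1 (binary 101101). Repeated squaring mod 83: 15^1 ≡ 15; 15^2 ≡ 15² = 225 ≡ 59; 15^4 ≡ 59² = 3481 ≡ 78; 15^8 ≡ 78² = 6084 ≡ 25; 15^16 ≡ 25² = 625 ≡ 44; 15^32 ≡ 44² = 1936 ≡ 27. Multiply: 15^45 = 15^32 × 15^8 × 15^4 × 15^1 ≡ 27 × 25 × 78 × 15 (mod 83): 27 × 25 = 675 ≡ 11; 11 × 78 = 858 ≡ 28; 28 × 15 = 420 ≡ 5. So 15^45 ≡ 5 (mod 83).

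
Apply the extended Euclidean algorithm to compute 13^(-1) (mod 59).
Extended GCD: 13(-9) + 59(2) = 1. So 13^(-1) ≡ 50 ≡ 50 (mod 59). Verify: 13 × 50 = 650 ≡ 1 (mod 59)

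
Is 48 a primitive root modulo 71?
No

To verify, check if 48^(70/q) ≢ 1 (mod 71) for each prime divisor q of 70
Divisors of 70 = 70: [1, 2, 5, 7, 10, 14, 35, 70]
  48^(70/2) = 48^35 ≡ 1 (mod 71)
  48^(70/5) = 48^14 ≡ 1 (mod 71)
  48^(70/7) = 48^10 ≡ 45 (mod 71)
Conclusion: 48 is not a primitive root modulo 71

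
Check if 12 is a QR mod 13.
By Euler's criterion: 12^{6} ≡ 1 (mod 13). Since this equals 1, 12 is a QR.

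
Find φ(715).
480

Prime factorization: 715 = 5 × 11 × 13
Using the formula φ(n) = n × Π(1 - 1/p) for each prime factor p:
φ(715) = 715 × (1 - 1/5) × (1 - 1/11) × (1 - 1/13)
φ(715) = 480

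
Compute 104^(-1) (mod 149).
104^(-1) ≡ 96 (mod 149). Verification: 104 × 96 = 9984 ≡ 1 (mod 149)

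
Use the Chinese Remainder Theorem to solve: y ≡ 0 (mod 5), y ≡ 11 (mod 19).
30

Using the Chinese Remainder Theorem:
M = product of moduli = 95
For equation 1: M_1 = 19, 19 ≡ 4 (mod 5), inverse of 19 mod 5 is 4 (check: 4 × 4 = 16 ≡ 1 (mod 5))
For equation 2: M_2 = 5, 5 ≡ 5 (mod 19), inverse of 5 mod 19 is 4 (check: 5 × 4 = 20 ≡ 1 (mod 19))
Combine: y ≡ Σ r_i×M_i×(M_i⁻¹ mod m_i) = 0×19×4 + 11×5×4 = 0 + 220 = 220
220 mod 95 = 30
y ≡ 30 (mod 95)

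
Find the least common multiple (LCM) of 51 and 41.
2091

First find GCD(51, 41) using the Euclidean algorithm:
51 = 1 × 41 + 10
41 = 4 × 10 + 1
10 = 10 × 1 + 0
GCD(51, 41) = 1

LCM formula: LCM(a, b) = (a × b) / GCD(a, b)
LCM(51, 41) = (51 × 41) / 1
LCM(51, 41) = 2091 / 1
LCM(51, 41) = 2091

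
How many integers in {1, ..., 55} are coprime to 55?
40

Prime factorization: 55 = 5 × 11
Using the formula φ(n) = n × Π(1 - 1/p) for each prime factor p:
φ(55) = 55 × (1 - 1/5) × (1 - 1/11)
φ(55) = 40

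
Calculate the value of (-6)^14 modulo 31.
Using repeated squaring. (-6) ≡ 25 (mod 31). 14 = 8 + 4 + 2 (binary 1110). Repeated squaring mod 31: 25^1 ≡ 25; 25^2 ≡ 25² = 625 ≡ 5; 25^4 ≡ 5² = 25 ≡ 25; 25^8 ≡ 25² = 625 ≡ 5. Multiply: (-6)^14 ≡ 25^8 × 25^4 × 25^2 ≡ 5 × 25 × 5 (mod 31): 5 × 25 = 125 ≡ 1; 1 × 5 = 5 ≡ 5. So (-6)^14 ≡ 5 (mod 31).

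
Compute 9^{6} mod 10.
1

Using successive squaring:
Binary expansion of 6: 110
Powers of 9 mod 10 (each is the square of the previous):
  9^1 ≡ 9 (mod 10)
  9^2 ≡ 9² = 81 ≡ 1 (mod 10)
  9^4 ≡ 1² = 1 ≡ 1 (mod 10)
6 = 4 + 2, so 9^6 = 9^4 × 9^2 ≡ 1 × 1 (mod 10)
Multiplying step by step:
  1 × 1 = 1 ≡ 1 (mod 10)
Result: 9^6 ≡ 1 (mod 10)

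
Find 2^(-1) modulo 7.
4

Using Extended Euclidean Algorithm:
gcd(2, 7) = 1
Bezout coefficients: 2 × -3 + 7 × 1 = 1
So 2 × -3 ≡ 1 (mod 7)
The inverse is -3 mod 7 = 4
Verification: 2 × 4 = 8 = 1 × 7 + 1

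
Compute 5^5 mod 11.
5 = 4 + 1 (binary 101). Repeated squaring mod 11: 5^1 ≡ 5; 5^2 ≡ 5² = 25 ≡ 3; 5^4 ≡ 3² = 9 ≡ 9. Multiply: 5^5 = 5^4 × 5^1 ≡ 9 × 5 (mod 11): 9 × 5 = 45 ≡ 1. So 5^5 ≡ 1 (mod 11).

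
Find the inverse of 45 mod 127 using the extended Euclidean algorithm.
Extended GCD: 45(48) + 127(-17) = 1. So 45^(-1) ≡ 48 ≡ 48 (mod 127). Verify: 45 × 48 = 2160 ≡ 1 (mod 127)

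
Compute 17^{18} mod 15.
4

Using successive squaring:
Binary expansion of 18: 10010
Powers of 17 mod 15 (each is the square of the previous):
  17^1 ≡ 2 (mod 15)
  17^2 ≡ 2² = 4 ≡ 4 (mod 15)
  17^4 ≡ 4² = 16 ≡ 1 (mod 15)
  17^8 ≡ 1² = 1 ≡ 1 (mod 15)
  17^16 ≡ 1² = 1 ≡ 1 (mod 15)
18 = 16 + 2, so 17^18 = 17^16 × 17^2 ≡ 1 × 4 (mod 15)
Multiplying step by step:
  1 × 4 = 4 ≡ 4 (mod 15)
Result: 17^18 ≡ 4 (mod 15)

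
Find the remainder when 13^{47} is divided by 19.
By Fermat: 13^{18} ≡ 1 (mod 19). 47 = 2×18 + 11. So 13^{47} ≡ 13^{11} ≡ 2 (mod 19)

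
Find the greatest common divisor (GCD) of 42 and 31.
1

Using the Euclidean algorithm:
42 = 1 × 31 + 11
31 = 2 × 11 + 9
11 = 1 × 9 + 2
9 = 4 × 2 + 1
2 = 2 × 1 + 0

GCD(42, 31) = 1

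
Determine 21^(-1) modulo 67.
21^(-1) ≡ 16 (mod 67). Verification: 21 × 16 = 336 ≡ 1 (mod 67)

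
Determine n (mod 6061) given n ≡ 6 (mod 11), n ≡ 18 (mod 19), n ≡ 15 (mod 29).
2393

Using the Chinese Remainder Theorem:
M = product of moduli = 6061
For equation 1: M_1 = 551, 551 ≡ 1 (mod 11), inverse of 551 mod 11 is 1 (check: 1 × 1 = 1 ≡ 1 (mod 11))
For equation 2: M_2 = 319, 319 ≡ 15 (mod 19), inverse of 319 mod 19 is 14 (check: 15 × 14 = 210 ≡ 1 (mod 19))
For equation 3: M_3 = 209, 209 ≡ 6 (mod 29), inverse of 209 mod 29 is 5 (check: 6 × 5 = 30 ≡ 1 (mod 29))
Combine: n ≡ Σ r_i×M_i×(M_i⁻¹ mod m_i) = 6×551×1 + 18×319×14 + 15×209×5 = 3306 + 80388 + 15675 = 99369
99369 mod 6061 = 2393
n ≡ 2393 (mod 6061)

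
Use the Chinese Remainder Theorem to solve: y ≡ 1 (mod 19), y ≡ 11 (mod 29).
533

Using the Chinese Remainder Theorem:
M = product of moduli = 551
For equation 1: M_1 = 29, 29 ≡ 10 (mod 19), inverse of 29 mod 19 is 2 (check: 10 × 2 = 20 ≡ 1 (mod 19))
For equation 2: M_2 = 19, 19 ≡ 19 (mod 29), inverse of 19 mod 29 is 26 (check: 19 × 26 = 494 ≡ 1 (mod 29))
Combine: y ≡ Σ r_i×M_i×(M_i⁻¹ mod m_i) = 1×29×2 + 11×19×26 = 58 + 5434 = 5492
5492 mod 551 = 533
y ≡ 533 (mod 551)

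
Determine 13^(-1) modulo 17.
13^(-1) ≡ 4 (mod 17). Verification: 13 × 4 = 52 ≡ 1 (mod 17)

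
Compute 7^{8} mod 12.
1

Using successive squaring:
Binary expansion of 8: 1000
Powers of 7 mod 12 (each is the square of the previous):
  7^1 ≡ 7 (mod 12)
  7^2 ≡ 7² = 49 ≡ 1 (mod 12)
  7^4 ≡ 1² = 1 ≡ 1 (mod 12)
  7^8 ≡ 1² = 1 ≡ 1 (mod 12)
8 is a power of 2, so 7^8 is the last square: ≡ 1 (mod 12)
Result: 7^8 ≡ 1 (mod 12)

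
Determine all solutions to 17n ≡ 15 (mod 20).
15

Since gcd(17, 20) = 1 divides 15, a solution exists.
Multiply both sides by the inverse of 17 mod 20:
  17^(-1) mod 20 = 13
  x ≡ 13 × 15 ≡ 195 ≡ 15 (mod 20)
Verification: 17 × 15 = 255 = 12 × 20 + 15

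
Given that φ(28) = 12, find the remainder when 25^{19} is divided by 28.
By Euler: 25^{12} ≡ 1 (mod 28) since gcd(25, 28) = 1. 19 = 1×12 + 7. So 25^{19} ≡ 25^{7} ≡ 25 (mod 28)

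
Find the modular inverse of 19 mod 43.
19^(-1) ≡ 34 (mod 43). Verification: 19 × 34 = 646 ≡ 1 (mod 43)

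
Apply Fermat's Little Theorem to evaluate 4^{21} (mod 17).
4

By Fermat's Little Theorem, a^(p-1) ≡ 1 (mod p) for prime p and gcd(a, p) = 1
Here p = 17, so 4^16 ≡ 1 (mod 17)
We can reduce the exponent: 21 mod 16 = 5
So 4^21 ≡ 4^5 (mod 17)
Computing: 4^5 mod 17 = 4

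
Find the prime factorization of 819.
3^2 × 7 × 13

Divide by primes starting from smallest:
819 ÷ 3 = 273
273 ÷ 3 = 91
91 ÷ 7 = 13
13 ÷ 13 = 1

819 = 3^2 × 7 × 13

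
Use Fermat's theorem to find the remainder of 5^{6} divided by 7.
1

By Fermat's Little Theorem, a^(p-1) ≡ 1 (mod p) for prime p and gcd(a, p) = 1
Here p = 7, so 5^6 ≡ 1 (mod 7)
We can reduce the exponent: 6 mod 6 = 0
So 5^6 ≡ 5^0 (mod 7)
Computing: 5^0 mod 7 = 1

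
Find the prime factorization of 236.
2^2 × 59

Divide by primes starting from smallest:
236 ÷ 2 = 118
118 ÷ 2 = 59
59 ÷ 59 = 1

236 = 2^2 × 59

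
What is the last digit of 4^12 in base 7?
Using Fermat: 4^{6} ≡ 1 (mod 7). 12 ≡ 0 (mod 6). So 4^{12} ≡ 4^{0} ≡ 1 (mod 7)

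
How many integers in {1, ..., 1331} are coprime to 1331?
1210

Prime factorization: 1331 = 11^3
Using the formula φ(n) = n × Π(1 - 1/p) for each prime factor p:
φ(1331) = 1331 × (1 - 1/11)
φ(1331) = 1210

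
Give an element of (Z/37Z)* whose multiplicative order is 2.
36 has order 2 mod 37 since 36^{2} ≡ 1 (mod 37) and no smaller power works.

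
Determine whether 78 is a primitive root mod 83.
p - 1 = 82 has prime divisors 2, 41. Check 78^(82/q) mod 83 for each: 78^(82/2) = 78^41 ≡ 1, 78^(82/41) = 78^2 ≡ 25 (mod 83). Since 78^41 ≡ 1 (mod 83), the order of 78 divides 41 (in fact the order is 41) ≠ 82, so it is not a primitive root.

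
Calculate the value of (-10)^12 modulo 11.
Using Fermat: (-10)^{10} ≡ 1 (mod 11). 12 ≡ 2 (mod 10). So (-10)^{12} ≡ (-10)^{2} ≡ 1 (mod 11)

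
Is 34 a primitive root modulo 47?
No

To verify, check if 34^(46/q) ≢ 1 (mod 47) for each prime divisor q of 46
Divisors of 46 = 46: [1, 2, 23, 46]
  34^(46/2) = 34^23 ≡ 1 (mod 47)
  34^(46/23) = 34^2 ≡ 28 (mod 47)
Conclusion: 34 is not a primitive root modulo 47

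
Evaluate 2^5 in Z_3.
5 = 4 + 1 (binary 101). Repeated squaring mod 3: 2^1 ≡ 2; 2^2 ≡ 2² = 4 ≡ 1; 2^4 ≡ 1² = 1 ≡ 1. Multiply: 2^5 = 2^4 × 2^1 ≡ 1 × 2 (mod 3): 1 × 2 = 2 ≡ 2. So 2^5 ≡ 2 (mod 3).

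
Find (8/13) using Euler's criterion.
(8/13) = 8^{6} mod 13 = -1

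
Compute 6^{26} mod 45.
36

Using successive squaring:
Binary expansion of 26: 11010
Powers of 6 mod 45 (each is the square of the previous):
  6^1 ≡ 6 (mod 45)
  6^2 ≡ 6² = 36 ≡ 36 (mod 45)
  6^4 ≡ 36² = 1296 ≡ 36 (mod 45)
  6^8 ≡ 36² = 1296 ≡ 36 (mod 45)
  6^16 ≡ 36² = 1296 ≡ 36 (mod 45)
26 = 16 + 8 + 2, so 6^26 = 6^16 × 6^8 × 6^2 ≡ 36 × 36 × 36 (mod 45)
Multiplying step by step:
  36 × 36 = 1296 ≡ 36 (mod 45)
  36 × 36 = 1296 ≡ 36 (mod 45)
Result: 6^26 ≡ 36 (mod 45)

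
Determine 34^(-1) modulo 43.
34^(-1) ≡ 19 (mod 43). Verification: 34 × 19 = 646 ≡ 1 (mod 43)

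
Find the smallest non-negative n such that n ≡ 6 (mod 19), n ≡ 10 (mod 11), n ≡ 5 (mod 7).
747

Using the Chinese Remainder Theorem:
M = product of moduli = 1463
For equation 1: M_1 = 77, 77 ≡ 1 (mod 19), inverse of 77 mod 19 is 1 (check: 1 × 1 = 1 ≡ 1 (mod 19))
For equation 2: M_2 = 133, 133 ≡ 1 (mod 11), inverse of 133 mod 11 is 1 (check: 1 × 1 = 1 ≡ 1 (mod 11))
For equation 3: M_3 = 209, 209 ≡ 6 (mod 7), inverse of 209 mod 7 is 6 (check: 6 × 6 = 36 ≡ 1 (mod 7))
Combine: n ≡ Σ r_i×M_i×(M_i⁻¹ mod m_i) = 6×77×1 + 10×133×1 + 5×209×6 = 462 + 1330 + 6270 = 8062
8062 mod 1463 = 747
n ≡ 747 (mod 1463)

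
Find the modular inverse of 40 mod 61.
40^(-1) ≡ 29 (mod 61). Verification: 40 × 29 = 1160 ≡ 1 (mod 61)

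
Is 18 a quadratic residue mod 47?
By Euler's criterion: 18^{23} ≡ 1 (mod 47). Since this equals 1, 18 is a QR.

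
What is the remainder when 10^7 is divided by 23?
7 = 4 + 2 + 1 (binary 111). Repeated squaring mod 23: 10^1 ≡ 10; 10^2 ≡ 10² = 100 ≡ 8; 10^4 ≡ 8² = 64 ≡ 18. Multiply: 10^7 = 10^4 × 10^2 × 10^1 ≡ 18 × 8 × 10 (mod 23): 18 × 8 = 144 ≡ 6; 6 × 10 = 60 ≡ 14. So 10^7 ≡ 14 (mod 23).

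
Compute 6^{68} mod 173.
117

Using successive squaring:
Binary expansion of 68: 1000100
Powers of 6 mod 173 (each is the square of the previous):
  6^1 ≡ 6 (mod 173)
  6^2 ≡ 6² = 36 ≡ 36 (mod 173)
  6^4 ≡ 36² = 1296 ≡ 85 (mod 173)
  6^8 ≡ 85² = 7225 ≡ 132 (mod 173)
  6^16 ≡ 132² = 17424 ≡ 124 (mod 173)
  6^32 ≡ 124² = 15376 ≡ 152 (mod 173)
  6^64 ≡ 152² = 23104 ≡ 95 (mod 173)
68 = 64 + 4, so 6^68 = 6^64 × 6^4 ≡ 95 × 85 (mod 173)
Multiplying step by step:
  95 × 85 = 8075 ≡ 117 (mod 173)
Result: 6^68 ≡ 117 (mod 173)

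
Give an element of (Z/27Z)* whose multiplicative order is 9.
4 has order 9 mod 27 since 4^{9} ≡ 1 (mod 27) and no smaller power works.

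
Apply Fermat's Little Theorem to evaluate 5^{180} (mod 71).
1

By Fermat's Little Theorem, a^(p-1) ≡ 1 (mod p) for prime p and gcd(a, p) = 1
Here p = 71, so 5^70 ≡ 1 (mod 71)
We can reduce the exponent: 180 mod 70 = 40
So 5^180 ≡ 5^40 (mod 71)
Computing: 5^40 mod 71 = 1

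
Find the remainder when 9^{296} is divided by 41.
By Fermat: 9^{40} ≡ 1 (mod 41). 296 = 7×40 + 16. So 9^{296} ≡ 9^{16} ≡ 1 (mod 41)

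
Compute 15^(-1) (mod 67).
9

Using Extended Euclidean Algorithm:
gcd(15, 67) = 1
Bezout coefficients: 15 × 9 + 67 × -2 = 1
So 15 × 9 ≡ 1 (mod 67)
The inverse is 9 mod 67 = 9
Verification: 15 × 9 = 135 = 2 × 67 + 1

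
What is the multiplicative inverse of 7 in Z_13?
2

Using Extended Euclidean Algorithm:
gcd(7, 13) = 1
Bezout coefficients: 7 × 2 + 13 × -1 = 1
So 7 × 2 ≡ 1 (mod 13)
The inverse is 2 mod 13 = 2
Verification: 7 × 2 = 14 = 1 × 13 + 1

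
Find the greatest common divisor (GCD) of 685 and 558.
1

Using the Euclidean algorithm:
685 = 1 × 558 + 127
558 = 4 × 127 + 50
127 = 2 × 50 + 27
50 = 1 × 27 + 23
27 = 1 × 23 + 4
23 = 5 × 4 + 3
4 = 1 × 3 + 1
3 = 3 × 1 + 0

GCD(685, 558) = 1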